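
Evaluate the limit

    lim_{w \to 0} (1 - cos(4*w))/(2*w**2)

Substitution gives 0/0.
Use (1 − cos u)/u² → 1/2 with u = 4w: the limit is 4²/(2·2) = 4.

4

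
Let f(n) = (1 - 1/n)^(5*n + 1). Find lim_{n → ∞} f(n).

Write it as [(1 - 1/n)^n]^(5) · (1 - 1/n)^(1). The bracketed term tends to e^(-1) and the second factor to 1, so the limit is e^(-5).

e^(-5)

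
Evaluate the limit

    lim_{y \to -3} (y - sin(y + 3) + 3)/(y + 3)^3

1/6

Direct substitution gives 0/0.
Apply L'Hôpital: lim (1 - cos(y + 3))/(3*(y + 3)^2), still 0/0.
Apply L'Hôpital: lim (sin(y + 3))/(6*y + 18), still 0/0.
After 3 applications of L'Hôpital's rule the quotient is (cos(y + 3))/(6); substituting y = -3 gives 1/6.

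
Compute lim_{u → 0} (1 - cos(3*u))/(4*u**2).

Substitution gives 0/0.
Use (1 − cos θ)/θ² → 1/2 with θ = 3u: the limit is 3²/(2·4) = 9/8.

9/8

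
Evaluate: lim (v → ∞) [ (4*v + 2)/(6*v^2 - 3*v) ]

The denominator has degree 2 and the numerator degree 1. Dividing numerator and denominator by v^2 sends every term to 0 except the leading denominator term, so the limit is 0.

0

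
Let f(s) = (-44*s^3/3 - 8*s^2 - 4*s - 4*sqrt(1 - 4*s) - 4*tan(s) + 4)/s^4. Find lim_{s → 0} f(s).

40

Substitution gives 0/0; apply L'Hôpital's rule 4 times.
After differentiating numerator and denominator 4 times the quotient is (32*tan(s)/cos(s)^2 - 96*tan(s)/cos(s)^4 + 960/(1 - 4*s)^(7/2))/(24); at s = 0 this is 40.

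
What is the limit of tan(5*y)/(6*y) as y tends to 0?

Substitution gives 0/0.
Since tan(u)/u → 1 as u → 0, tan(5y)/(5y) → 1 and the limit is 5/6.

5/6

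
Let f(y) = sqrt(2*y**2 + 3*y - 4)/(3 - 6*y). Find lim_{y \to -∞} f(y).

For large |y|, √(2*y^2 + 3*y - 4) ≈ √2·|y| and the denominator ≈ -6y.
Since y → −∞, |y| = −y, giving −√2/(-6) = √(2)/6.

√(2)/6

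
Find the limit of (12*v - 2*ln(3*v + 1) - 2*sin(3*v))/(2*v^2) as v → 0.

Substitution gives 0/0 (the numerator vanishes to order 2).
Expand each term to order v^2: the coefficient of v^2 in -2·sin(3v) is 0 and in -2·ln(1 + 3v) is 9.
Lower-order terms cancel with the polynomial part, so the numerator is (9)·v^2 + o(v^2), and the limit is (9)/(2) = 9/2.

9/2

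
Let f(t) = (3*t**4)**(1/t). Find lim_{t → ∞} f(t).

Base → ∞ and exponent → 0: an ∞^0 form.
Take logs: (1/t)·ln(3·t^4) = (ln 3 + 4·ln t)/t → 0.
So the limit is e^0 = 1.

1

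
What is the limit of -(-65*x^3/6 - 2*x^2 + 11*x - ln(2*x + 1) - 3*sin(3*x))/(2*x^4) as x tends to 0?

Substitution gives 0/0 (the numerator vanishes to order 4).
Expand each term to order x^4: the coefficient of x^4 in -3·sin(3x) is 0 and in −ln(1 + 2x) is 4.
Lower-order terms cancel with the polynomial part, so the numerator is (4)·x^4 + o(x^4), and the limit is (4)/(-2) = -2.

-2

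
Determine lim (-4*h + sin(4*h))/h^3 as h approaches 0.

-32/3

Direct substitution gives 0/0.
Apply L'Hôpital: lim (4*cos(4*h) - 4)/(3*h^2), still 0/0.
Apply L'Hôpital: lim (-16*sin(4*h))/(6*h), still 0/0.
After 3 applications of L'Hôpital's rule the quotient is (-64*cos(4*h))/(6); substituting h = 0 gives -32/3.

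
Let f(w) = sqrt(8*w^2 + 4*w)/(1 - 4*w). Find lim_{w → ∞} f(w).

For large |w|, √(8*w^2 + 4*w) ≈ √8·|w| and the denominator ≈ -4w.
Since w → +∞, |w| = w, giving √8/(-4) = -√(2)/2.

-√(2)/2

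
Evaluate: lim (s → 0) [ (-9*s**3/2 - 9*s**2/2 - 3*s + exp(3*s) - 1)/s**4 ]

27/8

Direct substitution gives 0/0.
Apply L'Hôpital: lim (-27*s^2/2 - 9*s + 3*e^(3*s) - 3)/(4*s^3), still 0/0.
Apply L'Hôpital: lim (-27*s + 9*e^(3*s) - 9)/(12*s^2), still 0/0.
Apply L'Hôpital: lim (27*e^(3*s) - 27)/(24*s), still 0/0.
After 4 applications of L'Hôpital's rule the quotient is (81*e^(3*s))/(24); substituting s = 0 gives 27/8.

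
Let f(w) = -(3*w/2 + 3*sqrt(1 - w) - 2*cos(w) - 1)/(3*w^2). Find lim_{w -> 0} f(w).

-5/24

Substitution gives 0/0 (the numerator vanishes to order 2).
Expand each term to order w^2: the coefficient of w^2 in 3·√(1 - w) is -3/8 and in -2·cos(w) is 1.
Lower-order terms cancel with the polynomial part, so the numerator is (5/8)·w^2 + o(w^2), and the limit is (5/8)/(-3) = -5/24.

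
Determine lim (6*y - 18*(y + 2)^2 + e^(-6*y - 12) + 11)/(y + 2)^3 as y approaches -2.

-36

Direct substitution gives 0/0.
Apply L'Hôpital: lim (-36*y - 6*e^(-6*y - 12) - 66)/(3*(y + 2)^2), still 0/0.
Apply L'Hôpital: lim (36*e^(-6*y - 12) - 36)/(6*y + 12), still 0/0.
After 3 applications of L'Hôpital's rule the quotient is (-216*e^(-6*y - 12))/(6); substituting y = -2 gives -36.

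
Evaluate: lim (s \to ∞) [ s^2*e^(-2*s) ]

Write as s^2/e^{2s}, an ∞/∞ form.
Exponential growth dominates any polynomial, so repeated L'Hôpital (or the standard result) gives 0.

0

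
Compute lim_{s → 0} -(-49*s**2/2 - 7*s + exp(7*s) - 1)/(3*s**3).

-343/18

Direct substitution gives 0/0.
Apply L'Hôpital: lim (-49*s + 7*e^(7*s) - 7)/(-9*s^2), still 0/0.
Apply L'Hôpital: lim (49*e^(7*s) - 49)/(-18*s), still 0/0.
After 3 applications of L'Hôpital's rule the quotient is (343*e^(7*s))/(-18); substituting s = 0 gives -343/18.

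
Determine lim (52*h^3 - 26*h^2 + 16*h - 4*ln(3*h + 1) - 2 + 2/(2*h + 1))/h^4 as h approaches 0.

Substitution gives 0/0; apply L'Hôpital's rule 4 times.
After differentiating numerator and denominator 4 times the quotient is (1944/(3*h + 1)^4 + 768/(2*h + 1)^5)/(24); at h = 0 this is 113.

113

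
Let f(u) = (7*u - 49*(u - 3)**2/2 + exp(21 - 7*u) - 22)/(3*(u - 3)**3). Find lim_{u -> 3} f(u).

-343/18

Direct substitution gives 0/0.
Apply L'Hôpital: lim (-49*u - 7*e^(21 - 7*u) + 154)/(9*(u - 3)^2), still 0/0.
Apply L'Hôpital: lim (49*e^(21 - 7*u) - 49)/(18*u - 54), still 0/0.
After 3 applications of L'Hôpital's rule the quotient is (-343*e^(21 - 7*u))/(18); substituting u = 3 gives -343/18.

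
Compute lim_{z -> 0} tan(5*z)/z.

5

Substitution gives 0/0.
Since tan(u)/u → 1 as u → 0, tan(5z)/(5z) → 1 and the limit is 5.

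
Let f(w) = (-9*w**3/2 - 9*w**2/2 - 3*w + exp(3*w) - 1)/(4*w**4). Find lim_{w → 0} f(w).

Direct substitution gives 0/0.
Apply L'Hôpital: lim (-27*w^2/2 - 9*w + 3*e^(3*w) - 3)/(16*w^3), still 0/0.
Apply L'Hôpital: lim (-27*w + 9*e^(3*w) - 9)/(48*w^2), still 0/0.
Apply L'Hôpital: lim (27*e^(3*w) - 27)/(96*w), still 0/0.
After 4 applications of L'Hôpital's rule the quotient is (81*e^(3*w))/(96); substituting w = 0 gives 27/32.

27/32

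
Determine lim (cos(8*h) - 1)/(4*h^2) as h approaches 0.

-8

Direct substitution gives 0/0.
Apply L'Hôpital: lim (-8*sin(8*h))/(8*h), still 0/0.
After 2 applications of L'Hôpital's rule the quotient is (-64*cos(8*h))/(8); substituting h = 0 gives -8.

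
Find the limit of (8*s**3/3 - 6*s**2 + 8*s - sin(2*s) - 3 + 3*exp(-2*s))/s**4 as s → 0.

Substitution gives 0/0 (the numerator vanishes to order 4).
Expand each term to order s^4: the coefficient of s^4 in 3·e^(-2s) is 2 and in −sin(2s) is 0.
Lower-order terms cancel with the polynomial part, so the numerator is (2)·s^4 + o(s^4), and the limit is (2)/(1) = 2.

2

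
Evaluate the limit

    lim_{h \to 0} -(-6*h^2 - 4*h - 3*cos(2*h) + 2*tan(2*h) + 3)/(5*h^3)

Substitution gives 0/0; apply L'Hôpital's rule 3 times.
After differentiating numerator and denominator 3 times the quotient is (-24*sin(2*h) + 96*tan(2*h)^4 + 128*tan(2*h)^2 + 32)/(-30); at h = 0 this is -16/15.

-16/15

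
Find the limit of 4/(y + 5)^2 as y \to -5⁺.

∞

As y → -5⁺, (y + 5) → 0⁺, so (y + 5)^2 → 0⁺ and 4/(y + 5)^2 → ∞.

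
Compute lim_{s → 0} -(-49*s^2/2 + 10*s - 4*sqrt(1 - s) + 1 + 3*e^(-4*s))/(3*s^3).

127/12

Substitution gives 0/0 (the numerator vanishes to order 3).
Expand each term to order s^3: the coefficient of s^3 in -4·√(1 - s) is 1/4 and in 3·e^(-4s) is -32.
Lower-order terms cancel with the polynomial part, so the numerator is (-127/4)·s^3 + o(s^3), and the limit is (-127/4)/(-3) = 127/12.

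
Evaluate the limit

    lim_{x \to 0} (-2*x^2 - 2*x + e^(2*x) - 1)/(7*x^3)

4/21

Direct substitution gives 0/0.
Apply L'Hôpital: lim (-4*x + 2*e^(2*x) - 2)/(21*x^2), still 0/0.
Apply L'Hôpital: lim (4*e^(2*x) - 4)/(42*x), still 0/0.
After 3 applications of L'Hôpital's rule the quotient is (8*e^(2*x))/(42); substituting x = 0 gives 4/21.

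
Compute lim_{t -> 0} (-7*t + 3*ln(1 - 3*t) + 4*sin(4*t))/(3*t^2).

-9/2

Substitution gives 0/0; apply L'Hôpital's rule 2 times.
After differentiating numerator and denominator 2 times the quotient is (-64*sin(4*t) - 27/(3*t - 1)^2)/(6); at t = 0 this is -9/2.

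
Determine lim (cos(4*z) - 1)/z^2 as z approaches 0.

Direct substitution gives 0/0.
Apply L'Hôpital: lim (-4*sin(4*z))/(2*z), still 0/0.
After 2 applications of L'Hôpital's rule the quotient is (-16*cos(4*z))/(2); substituting z = 0 gives -8.

-8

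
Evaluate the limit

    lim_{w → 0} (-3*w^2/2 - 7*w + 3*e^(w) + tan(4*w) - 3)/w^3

Substitution gives 0/0 (the numerator vanishes to order 3).
Expand each term to order w^3: the coefficient of w^3 in 3·e^(w) is 1/2 and in tan(4w) is 64/3.
Lower-order terms cancel with the polynomial part, so the numerator is (131/6)·w^3 + o(w^3), and the limit is (131/6)/(1) = 131/6.

131/6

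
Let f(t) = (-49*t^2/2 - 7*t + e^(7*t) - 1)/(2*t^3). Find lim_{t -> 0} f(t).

343/12

Direct substitution gives 0/0.
Apply L'Hôpital: lim (-49*t + 7*e^(7*t) - 7)/(6*t^2), still 0/0.
Apply L'Hôpital: lim (49*e^(7*t) - 49)/(12*t), still 0/0.
After 3 applications of L'Hôpital's rule the quotient is (343*e^(7*t))/(12); substituting t = 0 gives 343/12.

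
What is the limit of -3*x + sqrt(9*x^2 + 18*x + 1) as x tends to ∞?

An ∞ − ∞ form. Rationalising with the conjugate, the difference becomes (18x + 1) / (√(9*x^2 + 18*x + 1) + 3x).
For large x the denominator behaves like 2·3x, so the quotient tends to 18/6 = 3.

3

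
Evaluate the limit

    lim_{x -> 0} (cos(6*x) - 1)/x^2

Direct substitution gives 0/0.
Apply L'Hôpital: lim (-6*sin(6*x))/(2*x), still 0/0.
After 2 applications of L'Hôpital's rule the quotient is (-36*cos(6*x))/(2); substituting x = 0 gives -18.

-18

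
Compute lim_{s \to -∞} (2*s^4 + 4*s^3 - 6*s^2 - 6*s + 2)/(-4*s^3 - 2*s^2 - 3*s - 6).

The numerator has higher degree (4 > 3); the quotient behaves like (2/(-4))·s^1 for large |s|.
As s → −∞ this diverges to ∞.

∞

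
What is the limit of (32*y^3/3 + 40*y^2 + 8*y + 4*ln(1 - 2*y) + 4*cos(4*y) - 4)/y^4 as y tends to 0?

80/3

Substitution gives 0/0; apply L'Hôpital's rule 4 times.
After differentiating numerator and denominator 4 times the quotient is (1024*cos(4*y) - 384/(2*y - 1)^4)/(24); at y = 0 this is 80/3.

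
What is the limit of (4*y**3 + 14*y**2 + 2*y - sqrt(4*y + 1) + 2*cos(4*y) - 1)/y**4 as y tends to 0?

Substitution gives 0/0 (the numerator vanishes to order 4).
Expand each term to order y^4: the coefficient of y^4 in −√(1 + 4y) is 10 and in 2·cos(4y) is 64/3.
Lower-order terms cancel with the polynomial part, so the numerator is (94/3)·y^4 + o(y^4), and the limit is (94/3)/(1) = 94/3.

94/3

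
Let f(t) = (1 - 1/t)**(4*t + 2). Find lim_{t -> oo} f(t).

Let L be the limit and take ln: ln L = lim (4t + 2)·ln(1 - 1/t) = lim (4t + 2)·(-1/t + O(1/t²)) = -4.
Hence L = e^(-4).

e^(-4)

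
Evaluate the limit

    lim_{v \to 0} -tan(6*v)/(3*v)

-2

Substitution gives 0/0.
Since tan(u)/u → 1 as u → 0, tan(6v)/(6v) → 1 and the limit is 6/(-3) = -2.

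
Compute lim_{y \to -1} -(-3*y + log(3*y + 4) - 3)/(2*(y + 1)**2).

9/4

Direct substitution gives 0/0.
Apply L'Hôpital: lim (-3 + 3/(3*y + 4))/(-4*y - 4), still 0/0.
After 2 applications of L'Hôpital's rule the quotient is (-9/(3*y + 4)^2)/(-4); substituting y = -1 gives 9/4.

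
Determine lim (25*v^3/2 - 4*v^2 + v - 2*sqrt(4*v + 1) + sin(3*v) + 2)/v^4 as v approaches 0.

20

Substitution gives 0/0 (the numerator vanishes to order 4).
Expand each term to order v^4: the coefficient of v^4 in -2·√(1 + 4v) is 20 and in sin(3v) is 0.
Lower-order terms cancel with the polynomial part, so the numerator is (20)·v^4 + o(v^4), and the limit is (20)/(1) = 20.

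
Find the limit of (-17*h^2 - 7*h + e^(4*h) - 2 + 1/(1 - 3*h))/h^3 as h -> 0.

Substitution gives 0/0; apply L'Hôpital's rule 3 times.
After differentiating numerator and denominator 3 times the quotient is (64*e^(4*h) + 162/(3*h - 1)^4)/(6); at h = 0 this is 113/3.

113/3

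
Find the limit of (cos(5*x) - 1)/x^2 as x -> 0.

Direct substitution gives 0/0.
Apply L'Hôpital: lim (-5*sin(5*x))/(2*x), still 0/0.
After 2 applications of L'Hôpital's rule the quotient is (-25*cos(5*x))/(2); substituting x = 0 gives -25/2.

-25/2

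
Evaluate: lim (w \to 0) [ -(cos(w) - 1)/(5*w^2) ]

1/10

Direct substitution gives 0/0.
Apply L'Hôpital: lim (-sin(w))/(-10*w), still 0/0.
After 2 applications of L'Hôpital's rule the quotient is (-cos(w))/(-10); substituting w = 0 gives 1/10.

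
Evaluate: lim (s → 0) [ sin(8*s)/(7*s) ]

8/7

Substitution gives 0/0.
Write it as (8/7)·sin(8s)/(8s); since sin(u)/u → 1, the limit is 8/7.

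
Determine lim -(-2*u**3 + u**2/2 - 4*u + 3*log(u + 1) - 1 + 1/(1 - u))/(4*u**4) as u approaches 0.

Substitution gives 0/0 (the numerator vanishes to order 4).
Expand each term to order u^4: the coefficient of u^4 in 1/(1 - u) is 1 and in 3·ln(1 + u) is -3/4.
Lower-order terms cancel with the polynomial part, so the numerator is (1/4)·u^4 + o(u^4), and the limit is (1/4)/(-4) = -1/16.

-1/16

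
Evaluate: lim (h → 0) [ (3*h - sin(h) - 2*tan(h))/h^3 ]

-1/2

Substitution gives 0/0; apply L'Hôpital's rule 3 times.
After differentiating numerator and denominator 3 times the quotient is (cos(h) - 12*tan(h)^4 - 16*tan(h)^2 - 4)/(6); at h = 0 this is -1/2.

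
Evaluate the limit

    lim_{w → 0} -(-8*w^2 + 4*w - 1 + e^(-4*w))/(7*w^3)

Direct substitution gives 0/0.
Apply L'Hôpital: lim (-16*w + 4 - 4*e^(-4*w))/(-21*w^2), still 0/0.
Apply L'Hôpital: lim (-16 + 16*e^(-4*w))/(-42*w), still 0/0.
After 3 applications of L'Hôpital's rule the quotient is (-64*e^(-4*w))/(-42); substituting w = 0 gives 32/21.

32/21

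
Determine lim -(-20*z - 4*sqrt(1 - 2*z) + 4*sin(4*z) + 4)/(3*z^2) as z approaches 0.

-2/3

Substitution gives 0/0 (the numerator vanishes to order 2).
Expand each term to order z^2: the coefficient of z^2 in 4·sin(4z) is 0 and in -4·√(1 - 2z) is 2.
Lower-order terms cancel with the polynomial part, so the numerator is (2)·z^2 + o(z^2), and the limit is (2)/(-3) = -2/3.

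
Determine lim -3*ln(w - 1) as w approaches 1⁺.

∞

As w → 1⁺, w - 1 → 0⁺ and ln(w - 1) → −∞.
Multiplying by -3 gives ∞.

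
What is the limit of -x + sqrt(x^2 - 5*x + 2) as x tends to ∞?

An ∞ − ∞ form. Rationalising with the conjugate, the difference becomes (-5x + 2) / (√(x^2 - 5*x + 2) + x).
For large x the denominator behaves like 2·x, so the quotient tends to -5/2 = -5/2.

-5/2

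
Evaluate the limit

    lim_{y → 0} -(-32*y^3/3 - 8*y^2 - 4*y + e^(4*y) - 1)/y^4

Direct substitution gives 0/0.
Apply L'Hôpital: lim (-32*y^2 - 16*y + 4*e^(4*y) - 4)/(-4*y^3), still 0/0.
Apply L'Hôpital: lim (-64*y + 16*e^(4*y) - 16)/(-12*y^2), still 0/0.
Apply L'Hôpital: lim (64*e^(4*y) - 64)/(-24*y), still 0/0.
After 4 applications of L'Hôpital's rule the quotient is (256*e^(4*y))/(-24); substituting y = 0 gives -32/3.

-32/3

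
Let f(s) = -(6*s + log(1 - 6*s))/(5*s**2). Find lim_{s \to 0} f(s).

18/5

Direct substitution gives 0/0.
Apply L'Hôpital: lim (6 - 6/(1 - 6*s))/(-10*s), still 0/0.
After 2 applications of L'Hôpital's rule the quotient is (-36/(1 - 6*s)^2)/(-10); substituting s = 0 gives 18/5.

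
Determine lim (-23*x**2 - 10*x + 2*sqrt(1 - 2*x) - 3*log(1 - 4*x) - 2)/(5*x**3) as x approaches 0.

63/5

Substitution gives 0/0; apply L'Hôpital's rule 3 times.
After differentiating numerator and denominator 3 times the quotient is (-384/(4*x - 1)^3 - 6/(1 - 2*x)^(5/2))/(30); at x = 0 this is 63/5.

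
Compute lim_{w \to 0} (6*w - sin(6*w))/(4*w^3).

Direct substitution gives 0/0.
Apply L'Hôpital: lim (6 - 6*cos(6*w))/(12*w^2), still 0/0.
Apply L'Hôpital: lim (36*sin(6*w))/(24*w), still 0/0.
After 3 applications of L'Hôpital's rule the quotient is (216*cos(6*w))/(24); substituting w = 0 gives 9.

9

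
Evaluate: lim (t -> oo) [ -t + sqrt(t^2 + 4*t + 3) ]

2

An ∞ − ∞ form. Rationalising with the conjugate, the difference becomes (4t + 3) / (√(t^2 + 4*t + 3) + t).
For large t the denominator behaves like 2·t, so the quotient tends to 4/2 = 2.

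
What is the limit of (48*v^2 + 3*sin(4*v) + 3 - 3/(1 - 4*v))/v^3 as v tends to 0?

-224

Substitution gives 0/0 (the numerator vanishes to order 3).
Expand each term to order v^3: the coefficient of v^3 in -3·1/(1 - 4v) is -192 and in 3·sin(4v) is -32.
Lower-order terms cancel with the polynomial part, so the numerator is (-224)·v^3 + o(v^3), and the limit is (-224)/(1) = -224.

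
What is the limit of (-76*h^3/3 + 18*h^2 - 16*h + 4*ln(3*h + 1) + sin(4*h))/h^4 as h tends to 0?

Substitution gives 0/0; apply L'Hôpital's rule 4 times.
After differentiating numerator and denominator 4 times the quotient is (256*sin(4*h) - 1944/(3*h + 1)^4)/(24); at h = 0 this is -81.

-81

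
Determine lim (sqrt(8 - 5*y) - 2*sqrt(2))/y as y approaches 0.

-5*√(2)/8

Substitution gives 0/0. Multiply numerator and denominator by the conjugate √(8 - 5y) + √8.
The numerator becomes (8 - 5y) − 8 = -5y, so the expression simplifies to -5/(√(8 - 5y) + √8).
Letting y → 0 gives -5/(2√8) = -5*√(2)/8.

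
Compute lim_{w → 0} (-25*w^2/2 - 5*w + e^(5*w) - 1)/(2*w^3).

125/12

Direct substitution gives 0/0.
Apply L'Hôpital: lim (-25*w + 5*e^(5*w) - 5)/(6*w^2), still 0/0.
Apply L'Hôpital: lim (25*e^(5*w) - 25)/(12*w), still 0/0.
After 3 applications of L'Hôpital's rule the quotient is (125*e^(5*w))/(12); substituting w = 0 gives 125/12.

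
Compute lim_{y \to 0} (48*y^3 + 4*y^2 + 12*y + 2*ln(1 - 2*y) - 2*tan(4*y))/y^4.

Substitution gives 0/0 (the numerator vanishes to order 4).
Expand each term to order y^4: the coefficient of y^4 in -2·tan(4y) is 0 and in 2·ln(1 - 2y) is -8.
Lower-order terms cancel with the polynomial part, so the numerator is (-8)·y^4 + o(y^4), and the limit is (-8)/(1) = -8.

-8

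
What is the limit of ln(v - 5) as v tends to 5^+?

As v → 5⁺, v - 5 → 0⁺ and ln(v - 5) → −∞.
Multiplying by 1 gives -∞.

-∞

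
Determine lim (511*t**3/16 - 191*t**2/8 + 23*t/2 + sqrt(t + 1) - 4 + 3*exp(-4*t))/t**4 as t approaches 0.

4091/128

Substitution gives 0/0 (the numerator vanishes to order 4).
Expand each term to order t^4: the coefficient of t^4 in √(1 + t) is -5/128 and in 3·e^(-4t) is 32.
Lower-order terms cancel with the polynomial part, so the numerator is (4091/128)·t^4 + o(t^4), and the limit is (4091/128)/(1) = 4091/128.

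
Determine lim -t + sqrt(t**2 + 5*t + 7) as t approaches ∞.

This has the form ∞ − ∞. Multiply and divide by the conjugate √(t^2 + 5*t + 7) + t.
That gives (5t + 7) / (√(t^2 + 5*t + 7) + t).
Divide numerator and denominator by t: the limit is 5/(2·1) = 5/2.

5/2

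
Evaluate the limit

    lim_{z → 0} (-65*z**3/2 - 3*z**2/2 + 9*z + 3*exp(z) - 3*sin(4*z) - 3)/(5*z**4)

Substitution gives 0/0; apply L'Hôpital's rule 4 times.
After differentiating numerator and denominator 4 times the quotient is (3*e^(z) - 768*sin(4*z))/(120); at z = 0 this is 1/40.

1/40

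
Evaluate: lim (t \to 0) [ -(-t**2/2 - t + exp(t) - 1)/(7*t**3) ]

-1/42

Direct substitution gives 0/0.
Apply L'Hôpital: lim (-t + e^(t) - 1)/(-21*t^2), still 0/0.
Apply L'Hôpital: lim (e^(t) - 1)/(-42*t), still 0/0.
After 3 applications of L'Hôpital's rule the quotient is (e^(t))/(-42); substituting t = 0 gives -1/42.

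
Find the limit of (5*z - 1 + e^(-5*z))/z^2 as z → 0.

25/2

Direct substitution gives 0/0.
Apply L'Hôpital: lim (5 - 5*e^(-5*z))/(2*z), still 0/0.
After 2 applications of L'Hôpital's rule the quotient is (25*e^(-5*z))/(2); substituting z = 0 gives 25/2.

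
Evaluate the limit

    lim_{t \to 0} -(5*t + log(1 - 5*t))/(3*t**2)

Direct substitution gives 0/0.
Apply L'Hôpital: lim (5 - 5/(1 - 5*t))/(-6*t), still 0/0.
After 2 applications of L'Hôpital's rule the quotient is (-25/(1 - 5*t)^2)/(-6); substituting t = 0 gives 25/6.

25/6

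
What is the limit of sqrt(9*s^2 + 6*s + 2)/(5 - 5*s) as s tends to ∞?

For large |s|, √(9*s^2 + 6*s + 2) ≈ √9·|s| and the denominator ≈ -5s.
Since s → +∞, |s| = s, giving √9/(-5) = -3/5.

-3/5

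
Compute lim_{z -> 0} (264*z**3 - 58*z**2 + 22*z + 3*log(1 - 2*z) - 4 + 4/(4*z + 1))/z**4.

1012

Substitution gives 0/0; apply L'Hôpital's rule 4 times.
After differentiating numerator and denominator 4 times the quotient is (24576/(4*z + 1)^5 - 288/(2*z - 1)^4)/(24); at z = 0 this is 1012.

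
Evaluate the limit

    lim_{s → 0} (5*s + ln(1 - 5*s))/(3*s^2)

Direct substitution gives 0/0.
Apply L'Hôpital: lim (5 - 5/(1 - 5*s))/(6*s), still 0/0.
After 2 applications of L'Hôpital's rule the quotient is (-25/(1 - 5*s)^2)/(6); substituting s = 0 gives -25/6.

-25/6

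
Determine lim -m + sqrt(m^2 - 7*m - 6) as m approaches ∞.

This has the form ∞ − ∞. Multiply and divide by the conjugate √(m^2 - 7*m - 6) + m.
That gives (-7m - 6) / (√(m^2 - 7*m - 6) + m).
Divide numerator and denominator by m: the limit is -7/(2·1) = -7/2.

-7/2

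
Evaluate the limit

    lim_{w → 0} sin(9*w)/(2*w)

Substitution gives 0/0.
Write it as (9/2)·sin(9w)/(9w); since sin(u)/u → 1, the limit is 9/2.

9/2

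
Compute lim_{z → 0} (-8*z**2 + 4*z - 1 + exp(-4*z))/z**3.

Direct substitution gives 0/0.
Apply L'Hôpital: lim (-16*z + 4 - 4*e^(-4*z))/(3*z^2), still 0/0.
Apply L'Hôpital: lim (-16 + 16*e^(-4*z))/(6*z), still 0/0.
After 3 applications of L'Hôpital's rule the quotient is (-64*e^(-4*z))/(6); substituting z = 0 gives -32/3.

-32/3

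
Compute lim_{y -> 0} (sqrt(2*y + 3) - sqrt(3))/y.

Substitution gives 0/0. Multiply numerator and denominator by the conjugate √(3 + 2y) + √3.
The numerator becomes (3 + 2y) − 3 = 2y, so the expression simplifies to 2/(√(3 + 2y) + √3).
Letting y → 0 gives 2/(2√3) = √(3)/3.

√(3)/3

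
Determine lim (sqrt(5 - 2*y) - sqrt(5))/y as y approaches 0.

A 0/0 form; rationalise with √(5 - 2y) + √5. This collapses the numerator to -2y, leaving -2/(√(5 - 2y) + √5) → -2/(2√5) = -√(5)/5.

-√(5)/5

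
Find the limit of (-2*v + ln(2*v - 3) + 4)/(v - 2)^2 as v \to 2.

-2

Direct substitution gives 0/0.
Apply L'Hôpital: lim (-2 + 2/(2*v - 3))/(2*v - 4), still 0/0.
After 2 applications of L'Hôpital's rule the quotient is (-4/(2*v - 3)^2)/(2); substituting v = 2 gives -2.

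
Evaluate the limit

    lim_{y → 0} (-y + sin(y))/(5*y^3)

-1/30

Direct substitution gives 0/0.
Apply L'Hôpital: lim (cos(y) - 1)/(15*y^2), still 0/0.
Apply L'Hôpital: lim (-sin(y))/(30*y), still 0/0.
After 3 applications of L'Hôpital's rule the quotient is (-cos(y))/(30); substituting y = 0 gives -1/30.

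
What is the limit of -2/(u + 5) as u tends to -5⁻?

∞

As u → -5⁻, (u + 5) → 0⁻, so (u + 5)^1 → 0⁻ and -2/(u + 5)^1 → ∞.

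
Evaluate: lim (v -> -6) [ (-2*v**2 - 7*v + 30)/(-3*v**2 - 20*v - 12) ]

17/16

Direct substitution gives 0/0, so factor. Both numerator and denominator have (v + 6) as a factor.
After cancelling, the expression reduces to (5 - 2*v)/(-3*v - 2).
Substituting v = -6 gives 17/16.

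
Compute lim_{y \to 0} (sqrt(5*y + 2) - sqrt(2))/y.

Substitution gives 0/0. Multiply numerator and denominator by the conjugate √(2 + 5y) + √2.
The numerator becomes (2 + 5y) − 2 = 5y, so the expression simplifies to 5/(√(2 + 5y) + √2).
Letting y → 0 gives 5/(2√2) = 5*√(2)/4.

5*√(2)/4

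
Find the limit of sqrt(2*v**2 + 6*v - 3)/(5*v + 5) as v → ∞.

√(2)/5

For large |v|, √(2*v^2 + 6*v - 3) ≈ √2·|v| and the denominator ≈ 5v.
Since v → +∞, |v| = v, giving √2/(5) = √(2)/5.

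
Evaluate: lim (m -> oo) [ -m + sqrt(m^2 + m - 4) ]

1/2

An ∞ − ∞ form. Rationalising with the conjugate, the difference becomes (m - 4) / (√(m^2 + m - 4) + m).
For large m the denominator behaves like 2·m, so the quotient tends to 1/2 = 1/2.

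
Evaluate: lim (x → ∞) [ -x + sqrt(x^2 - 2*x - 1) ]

An ∞ − ∞ form. Rationalising with the conjugate, the difference becomes (-2x - 1) / (√(x^2 - 2*x - 1) + x).
For large x the denominator behaves like 2·x, so the quotient tends to -2/2 = -1.

-1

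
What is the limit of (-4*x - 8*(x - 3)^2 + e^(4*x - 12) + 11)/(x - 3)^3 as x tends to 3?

Direct substitution gives 0/0.
Apply L'Hôpital: lim (-16*x + 4*e^(4*x - 12) + 44)/(3*(x - 3)^2), still 0/0.
Apply L'Hôpital: lim (16*e^(4*x - 12) - 16)/(6*x - 18), still 0/0.
After 3 applications of L'Hôpital's rule the quotient is (64*e^(4*x - 12))/(6); substituting x = 3 gives 32/3.

32/3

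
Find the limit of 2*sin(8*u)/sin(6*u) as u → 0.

Substitution gives 0/0.
Divide numerator and denominator by u: sin(8u)/u → 8 and sin(6u)/u → 6, so the limit is 2·8/6 = 8/3.

8/3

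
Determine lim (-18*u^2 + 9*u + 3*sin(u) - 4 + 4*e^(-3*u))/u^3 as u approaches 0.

-37/2

Substitution gives 0/0 (the numerator vanishes to order 3).
Expand each term to order u^3: the coefficient of u^3 in 4·e^(-3u) is -18 and in 3·sin(u) is -1/2.
Lower-order terms cancel with the polynomial part, so the numerator is (-37/2)·u^3 + o(u^3), and the limit is (-37/2)/(1) = -37/2.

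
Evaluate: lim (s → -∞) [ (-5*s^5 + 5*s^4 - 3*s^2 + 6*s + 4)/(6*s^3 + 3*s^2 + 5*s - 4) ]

The numerator has higher degree (5 > 3); the quotient behaves like (-5/(6))·s^2 for large |s|.
As s → −∞ this diverges to -∞.

-∞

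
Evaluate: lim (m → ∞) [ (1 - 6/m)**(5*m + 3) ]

e^(-30)

Let L be the limit and take ln: ln L = lim (5m + 3)·ln(1 - 6/m) = lim (5m + 3)·(-6/m + O(1/m²)) = -30.
Hence L = e^(-30).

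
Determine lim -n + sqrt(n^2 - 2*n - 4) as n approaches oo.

-1

An ∞ − ∞ form. Rationalising with the conjugate, the difference becomes (-2n - 4) / (√(n^2 - 2*n - 4) + n).
For large n the denominator behaves like 2·n, so the quotient tends to -2/2 = -1.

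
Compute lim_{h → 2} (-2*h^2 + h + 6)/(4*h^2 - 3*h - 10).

Since h = 2 makes numerator and denominator zero, (h - 2) divides both.
Cancelling it gives (-2*h - 3)/(4*h + 5); now plug in h = 2 to get -7/13.

-7/13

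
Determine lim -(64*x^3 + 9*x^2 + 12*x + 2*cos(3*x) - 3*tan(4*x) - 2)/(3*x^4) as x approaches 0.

Substitution gives 0/0 (the numerator vanishes to order 4).
Expand each term to order x^4: the coefficient of x^4 in 2·cos(3x) is 27/4 and in -3·tan(4x) is 0.
Lower-order terms cancel with the polynomial part, so the numerator is (27/4)·x^4 + o(x^4), and the limit is (27/4)/(-3) = -9/4.

-9/4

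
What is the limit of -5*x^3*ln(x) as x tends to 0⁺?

0

This is a 0·(−∞) form. Rewrite as -5·ln(x) / x^(−3) and apply L'Hôpital:
the derivative quotient is -5·(1/x) / (−3·x^(−4)) = (5/3)·x^3 → 0.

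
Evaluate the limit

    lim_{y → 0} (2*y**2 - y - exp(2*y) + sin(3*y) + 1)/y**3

Substitution gives 0/0; apply L'Hôpital's rule 3 times.
After differentiating numerator and denominator 3 times the quotient is (-8*e^(2*y) - 27*cos(3*y))/(6); at y = 0 this is -35/6.

-35/6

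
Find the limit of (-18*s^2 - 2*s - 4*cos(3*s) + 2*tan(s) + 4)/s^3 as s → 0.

2/3

Substitution gives 0/0 (the numerator vanishes to order 3).
Expand each term to order s^3: the coefficient of s^3 in 2·tan(s) is 2/3 and in -4·cos(3s) is 0.
Lower-order terms cancel with the polynomial part, so the numerator is (2/3)·s^3 + o(s^3), and the limit is (2/3)/(1) = 2/3.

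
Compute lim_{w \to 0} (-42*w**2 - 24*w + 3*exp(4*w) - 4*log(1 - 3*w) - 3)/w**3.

68

Substitution gives 0/0; apply L'Hôpital's rule 3 times.
After differentiating numerator and denominator 3 times the quotient is (192*e^(4*w) - 216/(3*w - 1)^3)/(6); at w = 0 this is 68.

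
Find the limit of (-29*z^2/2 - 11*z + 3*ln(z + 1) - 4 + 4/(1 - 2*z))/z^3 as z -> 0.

33

Substitution gives 0/0; apply L'Hôpital's rule 3 times.
After differentiating numerator and denominator 3 times the quotient is (192/(2*z - 1)^4 + 6/(z + 1)^3)/(6); at z = 0 this is 33.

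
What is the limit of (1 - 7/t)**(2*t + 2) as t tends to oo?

The base → 1 and the exponent → ∞: a 1^∞ form.
Take logarithms: (2t + 2)·ln(1 - 7/t). Since ln(1+u) ~ u for small u, this behaves like (2t)·(-7/t) → -14.
So the limit is e^(-14).

e^(-14)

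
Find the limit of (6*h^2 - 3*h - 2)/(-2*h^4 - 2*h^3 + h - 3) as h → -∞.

0

The denominator has degree 4 and the numerator degree 2. Dividing numerator and denominator by h^4 sends every term to 0 except the leading denominator term, so the limit is 0.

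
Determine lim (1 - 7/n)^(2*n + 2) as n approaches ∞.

Let L be the limit and take ln: ln L = lim (2n + 2)·ln(1 - 7/n) = lim (2n + 2)·(-7/n + O(1/n²)) = -14.
Hence L = e^(-14).

e^(-14)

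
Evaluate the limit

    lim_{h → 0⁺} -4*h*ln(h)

0

This is a 0·(−∞) form. Rewrite as -4·ln(h) / h^(−1) and apply L'Hôpital:
the derivative quotient is -4·(1/h) / (−1·h^(−2)) = (4/1)·h^1 → 0.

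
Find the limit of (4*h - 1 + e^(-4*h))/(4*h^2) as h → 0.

2

Direct substitution gives 0/0.
Apply L'Hôpital: lim (4 - 4*e^(-4*h))/(8*h), still 0/0.
After 2 applications of L'Hôpital's rule the quotient is (16*e^(-4*h))/(8); substituting h = 0 gives 2.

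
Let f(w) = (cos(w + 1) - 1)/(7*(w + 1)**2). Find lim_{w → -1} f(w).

Direct substitution gives 0/0.
Apply L'Hôpital: lim (-sin(w + 1))/(14*w + 14), still 0/0.
After 2 applications of L'Hôpital's rule the quotient is (-cos(w + 1))/(14); substituting w = -1 gives -1/14.

-1/14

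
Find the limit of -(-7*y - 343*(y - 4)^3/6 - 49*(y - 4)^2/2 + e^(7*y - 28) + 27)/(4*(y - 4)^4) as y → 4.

-2401/96

Direct substitution gives 0/0.
Apply L'Hôpital: lim (-49*y - 343*(y - 4)^2/2 + 7*e^(7*y - 28) + 189)/(-16*(y - 4)^3), still 0/0.
Apply L'Hôpital: lim (-343*y + 49*e^(7*y - 28) + 1323)/(-48*(y - 4)^2), still 0/0.
Apply L'Hôpital: lim (343*e^(7*y - 28) - 343)/(384 - 96*y), still 0/0.
After 4 applications of L'Hôpital's rule the quotient is (2401*e^(7*y - 28))/(-96); substituting y = 4 gives -2401/96.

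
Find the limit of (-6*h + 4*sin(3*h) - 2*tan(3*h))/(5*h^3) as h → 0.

-36/5

Substitution gives 0/0; apply L'Hôpital's rule 3 times.
After differentiating numerator and denominator 3 times the quotient is (-108*cos(3*h) - 324*tan(3*h)^4 - 432*tan(3*h)^2 - 108)/(30); at h = 0 this is -36/5.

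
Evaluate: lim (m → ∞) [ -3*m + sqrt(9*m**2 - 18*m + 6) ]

An ∞ − ∞ form. Rationalising with the conjugate, the difference becomes (-18m + 6) / (√(9*m^2 - 18*m + 6) + 3m).
For large m the denominator behaves like 2·3m, so the quotient tends to -18/6 = -3.

-3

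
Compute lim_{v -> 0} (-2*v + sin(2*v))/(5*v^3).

-4/15

Direct substitution gives 0/0.
Apply L'Hôpital: lim (2*cos(2*v) - 2)/(15*v^2), still 0/0.
Apply L'Hôpital: lim (-4*sin(2*v))/(30*v), still 0/0.
After 3 applications of L'Hôpital's rule the quotient is (-8*cos(2*v))/(30); substituting v = 0 gives -4/15.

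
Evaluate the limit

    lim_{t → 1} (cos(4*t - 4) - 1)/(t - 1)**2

-8

Direct substitution gives 0/0.
Apply L'Hôpital: lim (-4*sin(4*t - 4))/(2*t - 2), still 0/0.
After 2 applications of L'Hôpital's rule the quotient is (-16*cos(4*t - 4))/(2); substituting t = 1 gives -8.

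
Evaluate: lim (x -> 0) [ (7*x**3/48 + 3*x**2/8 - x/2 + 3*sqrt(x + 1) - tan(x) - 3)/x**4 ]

-15/128

Substitution gives 0/0; apply L'Hôpital's rule 4 times.
After differentiating numerator and denominator 4 times the quotient is (8*tan(x)/cos(x)^2 - 24*tan(x)/cos(x)^4 - 45/(16*(x + 1)^(7/2)))/(24); at x = 0 this is -15/128.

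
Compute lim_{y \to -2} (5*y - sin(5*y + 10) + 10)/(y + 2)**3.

Direct substitution gives 0/0.
Apply L'Hôpital: lim (5 - 5*cos(5*y + 10))/(3*(y + 2)^2), still 0/0.
Apply L'Hôpital: lim (25*sin(5*y + 10))/(6*y + 12), still 0/0.
After 3 applications of L'Hôpital's rule the quotient is (125*cos(5*y + 10))/(6); substituting y = -2 gives 125/6.

125/6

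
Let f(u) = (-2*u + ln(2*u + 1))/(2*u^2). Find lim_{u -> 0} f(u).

-1

Direct substitution gives 0/0.
Apply L'Hôpital: lim (-2 + 2/(2*u + 1))/(4*u), still 0/0.
After 2 applications of L'Hôpital's rule the quotient is (-4/(2*u + 1)^2)/(4); substituting u = 0 gives -1.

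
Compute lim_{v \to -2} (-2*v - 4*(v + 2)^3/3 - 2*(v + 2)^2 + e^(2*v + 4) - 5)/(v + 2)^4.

2/3

Direct substitution gives 0/0.
Apply L'Hôpital: lim (-4*v - 4*(v + 2)^2 + 2*e^(2*v + 4) - 10)/(4*(v + 2)^3), still 0/0.
Apply L'Hôpital: lim (-8*v + 4*e^(2*v + 4) - 20)/(12*(v + 2)^2), still 0/0.
Apply L'Hôpital: lim (8*e^(2*v + 4) - 8)/(24*v + 48), still 0/0.
After 4 applications of L'Hôpital's rule the quotient is (16*e^(2*v + 4))/(24); substituting v = -2 gives 2/3.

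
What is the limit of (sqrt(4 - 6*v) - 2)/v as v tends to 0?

-3/2

Substitution gives 0/0. Multiply numerator and denominator by the conjugate √(4 - 6v) + √4.
The numerator becomes (4 - 6v) − 4 = -6v, so the expression simplifies to -6/(√(4 - 6v) + √4).
Letting v → 0 gives -6/(2√4) = -3/2.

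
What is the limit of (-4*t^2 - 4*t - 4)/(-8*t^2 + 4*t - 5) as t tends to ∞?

1/2

Numerator and denominator both have degree 2.
Dividing every term by t^2, all lower-order terms vanish and the limit is the ratio of leading coefficients, -4/(-8) = 1/2.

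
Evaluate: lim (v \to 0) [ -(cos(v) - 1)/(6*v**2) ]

Direct substitution gives 0/0.
Apply L'Hôpital: lim (-sin(v))/(-12*v), still 0/0.
After 2 applications of L'Hôpital's rule the quotient is (-cos(v))/(-12); substituting v = 0 gives 1/12.

1/12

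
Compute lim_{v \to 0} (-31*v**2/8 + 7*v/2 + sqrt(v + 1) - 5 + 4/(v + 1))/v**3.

-63/16

Substitution gives 0/0; apply L'Hôpital's rule 3 times.
After differentiating numerator and denominator 3 times the quotient is (-24/(v + 1)^4 + 3/(8*(v + 1)^(5/2)))/(6); at v = 0 this is -63/16.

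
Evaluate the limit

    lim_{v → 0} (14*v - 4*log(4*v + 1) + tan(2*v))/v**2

Substitution gives 0/0; apply L'Hôpital's rule 2 times.
After differentiating numerator and denominator 2 times the quotient is (8*tan(2*v)/cos(2*v)^2 + 64/(4*v + 1)^2)/(2); at v = 0 this is 32.

32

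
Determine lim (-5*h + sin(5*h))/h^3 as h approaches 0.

-125/6

Direct substitution gives 0/0.
Apply L'Hôpital: lim (5*cos(5*h) - 5)/(3*h^2), still 0/0.
Apply L'Hôpital: lim (-25*sin(5*h))/(6*h), still 0/0.
After 3 applications of L'Hôpital's rule the quotient is (-125*cos(5*h))/(6); substituting h = 0 gives -125/6.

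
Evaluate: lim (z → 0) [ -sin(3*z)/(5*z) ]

-3/5

Substitution gives 0/0.
Write it as (3/(-5))·sin(3z)/(3z); since sin(u)/u → 1, the limit is -3/5.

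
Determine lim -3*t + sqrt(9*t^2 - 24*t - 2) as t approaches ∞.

This has the form ∞ − ∞. Multiply and divide by the conjugate √(9*t^2 - 24*t - 2) + 3t.
That gives (-24t - 2) / (√(9*t^2 - 24*t - 2) + 3t).
Divide numerator and denominator by t: the limit is -24/(2·3) = -4.

-4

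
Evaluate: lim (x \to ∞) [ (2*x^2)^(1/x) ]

Base → ∞ and exponent → 0: an ∞^0 form.
Take logs: (1/x)·ln(2·x^2) = (ln 2 + 2·ln x)/x → 0.
So the limit is e^0 = 1.

1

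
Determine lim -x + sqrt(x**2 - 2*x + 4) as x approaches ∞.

An ∞ − ∞ form. Rationalising with the conjugate, the difference becomes (-2x + 4) / (√(x^2 - 2*x + 4) + x).
For large x the denominator behaves like 2·x, so the quotient tends to -2/2 = -1.

-1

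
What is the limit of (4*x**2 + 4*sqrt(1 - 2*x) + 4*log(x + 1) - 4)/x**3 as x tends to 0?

Substitution gives 0/0 (the numerator vanishes to order 3).
Expand each term to order x^3: the coefficient of x^3 in 4·√(1 - 2x) is -2 and in 4·ln(1 + x) is 4/3.
Lower-order terms cancel with the polynomial part, so the numerator is (-2/3)·x^3 + o(x^3), and the limit is (-2/3)/(1) = -2/3.

-2/3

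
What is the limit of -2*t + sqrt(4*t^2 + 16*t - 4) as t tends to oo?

This has the form ∞ − ∞. Multiply and divide by the conjugate √(4*t^2 + 16*t - 4) + 2t.
That gives (16t - 4) / (√(4*t^2 + 16*t - 4) + 2t).
Divide numerator and denominator by t: the limit is 16/(2·2) = 4.

4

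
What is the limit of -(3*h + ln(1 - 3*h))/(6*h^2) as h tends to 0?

3/4

Direct substitution gives 0/0.
Apply L'Hôpital: lim (3 - 3/(1 - 3*h))/(-12*h), still 0/0.
After 2 applications of L'Hôpital's rule the quotient is (-9/(1 - 3*h)^2)/(-12); substituting h = 0 gives 3/4.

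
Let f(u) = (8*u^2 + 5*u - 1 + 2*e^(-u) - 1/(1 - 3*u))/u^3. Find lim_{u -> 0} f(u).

Substitution gives 0/0 (the numerator vanishes to order 3).
Expand each term to order u^3: the coefficient of u^3 in −1/(1 - 3u) is -27 and in 2·e^(-u) is -1/3.
Lower-order terms cancel with the polynomial part, so the numerator is (-82/3)·u^3 + o(u^3), and the limit is (-82/3)/(1) = -82/3.

-82/3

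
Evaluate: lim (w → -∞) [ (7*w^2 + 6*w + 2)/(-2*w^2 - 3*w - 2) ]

-7/2

Numerator and denominator both have degree 2.
Dividing every term by w^2, all lower-order terms vanish and the limit is the ratio of leading coefficients, 7/(-2) = -7/2.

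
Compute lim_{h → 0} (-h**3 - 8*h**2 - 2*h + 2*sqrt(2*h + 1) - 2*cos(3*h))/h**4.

Substitution gives 0/0; apply L'Hôpital's rule 4 times.
After differentiating numerator and denominator 4 times the quotient is (-162*cos(3*h) - 30/(2*h + 1)^(7/2))/(24); at h = 0 this is -8.

-8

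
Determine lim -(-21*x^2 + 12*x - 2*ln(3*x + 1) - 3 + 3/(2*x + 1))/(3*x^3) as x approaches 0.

Substitution gives 0/0 (the numerator vanishes to order 3).
Expand each term to order x^3: the coefficient of x^3 in 3·1/(1 + 2x) is -24 and in -2·ln(1 + 3x) is -18.
Lower-order terms cancel with the polynomial part, so the numerator is (-42)·x^3 + o(x^3), and the limit is (-42)/(-3) = 14.

14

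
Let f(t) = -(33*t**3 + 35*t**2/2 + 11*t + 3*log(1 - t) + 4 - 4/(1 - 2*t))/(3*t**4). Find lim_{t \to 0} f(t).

Substitution gives 0/0; apply L'Hôpital's rule 4 times.
After differentiating numerator and denominator 4 times the quotient is (1536/(2*t - 1)^5 - 18/(t - 1)^4)/(-72); at t = 0 this is 259/12.

259/12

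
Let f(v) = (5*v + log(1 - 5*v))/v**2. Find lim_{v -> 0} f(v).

-25/2

Direct substitution gives 0/0.
Apply L'Hôpital: lim (5 - 5/(1 - 5*v))/(2*v), still 0/0.
After 2 applications of L'Hôpital's rule the quotient is (-25/(1 - 5*v)^2)/(2); substituting v = 0 gives -25/2.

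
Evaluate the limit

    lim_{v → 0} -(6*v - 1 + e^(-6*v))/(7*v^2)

-18/7

Direct substitution gives 0/0.
Apply L'Hôpital: lim (6 - 6*e^(-6*v))/(-14*v), still 0/0.
After 2 applications of L'Hôpital's rule the quotient is (36*e^(-6*v))/(-14); substituting v = 0 gives -18/7.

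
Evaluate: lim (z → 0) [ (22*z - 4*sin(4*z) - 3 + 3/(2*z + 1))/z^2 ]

Substitution gives 0/0; apply L'Hôpital's rule 2 times.
After differentiating numerator and denominator 2 times the quotient is (64*sin(4*z) + 24/(2*z + 1)^3)/(2); at z = 0 this is 12.

12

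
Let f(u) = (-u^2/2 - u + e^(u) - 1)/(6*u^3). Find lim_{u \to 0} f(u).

Direct substitution gives 0/0.
Apply L'Hôpital: lim (-u + e^(u) - 1)/(18*u^2), still 0/0.
Apply L'Hôpital: lim (e^(u) - 1)/(36*u), still 0/0.
After 3 applications of L'Hôpital's rule the quotient is (e^(u))/(36); substituting u = 0 gives 1/36.

1/36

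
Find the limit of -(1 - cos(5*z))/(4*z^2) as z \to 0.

-25/8

Substitution gives 0/0.
Use (1 − cos u)/u² → 1/2 with u = 5z: the limit is 5²/(2·(-4)) = -25/8.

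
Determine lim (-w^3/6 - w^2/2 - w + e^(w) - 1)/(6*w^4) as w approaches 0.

Direct substitution gives 0/0.
Apply L'Hôpital: lim (-w^2/2 - w + e^(w) - 1)/(24*w^3), still 0/0.
Apply L'Hôpital: lim (-w + e^(w) - 1)/(72*w^2), still 0/0.
Apply L'Hôpital: lim (e^(w) - 1)/(144*w), still 0/0.
After 4 applications of L'Hôpital's rule the quotient is (e^(w))/(144); substituting w = 0 gives 1/144.

1/144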